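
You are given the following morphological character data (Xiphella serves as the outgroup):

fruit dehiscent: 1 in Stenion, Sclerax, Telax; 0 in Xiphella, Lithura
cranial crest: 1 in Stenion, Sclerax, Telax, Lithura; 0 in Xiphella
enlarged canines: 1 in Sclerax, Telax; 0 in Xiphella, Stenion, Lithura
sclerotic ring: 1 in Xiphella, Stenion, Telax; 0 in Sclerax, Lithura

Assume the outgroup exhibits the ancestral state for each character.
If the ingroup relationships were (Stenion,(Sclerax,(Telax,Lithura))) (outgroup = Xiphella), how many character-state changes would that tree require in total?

Map each character onto (Stenion,(Sclerax,(Telax,Lithura))) (rooted by Xiphella) and count the minimum state changes it requires (Fitch parsimony):
fruit dehiscent: 2; cranial crest: 1; enlarged canines: 2; sclerotic ring: 2.
Total tree length = 7.

7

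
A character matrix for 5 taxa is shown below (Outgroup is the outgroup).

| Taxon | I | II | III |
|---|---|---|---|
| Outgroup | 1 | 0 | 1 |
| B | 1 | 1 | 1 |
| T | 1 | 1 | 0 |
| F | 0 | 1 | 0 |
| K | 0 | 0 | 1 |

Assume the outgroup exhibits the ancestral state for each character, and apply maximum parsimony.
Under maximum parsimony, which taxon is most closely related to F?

Character polarity is set by the outgroup: the derived state is whichever differs from the outgroup's state, so for I, III the derived state is '0', and for the remaining characters it is '1'.
I groups F and K, which is incompatible with the clades supported by the remaining characters; treating it as convergent (homoplasy) costs fewer steps than any alternative tree.
II (derived state '1') is shared by B, F, and T — a synapomorphy uniting that clade.
III (derived state '0') is shared by F and T — a synapomorphy uniting that clade.
Most parsimonious ingroup topology: ((B,(T,F)),K).
F and T form a cherry on this tree, so they are sister taxa.

T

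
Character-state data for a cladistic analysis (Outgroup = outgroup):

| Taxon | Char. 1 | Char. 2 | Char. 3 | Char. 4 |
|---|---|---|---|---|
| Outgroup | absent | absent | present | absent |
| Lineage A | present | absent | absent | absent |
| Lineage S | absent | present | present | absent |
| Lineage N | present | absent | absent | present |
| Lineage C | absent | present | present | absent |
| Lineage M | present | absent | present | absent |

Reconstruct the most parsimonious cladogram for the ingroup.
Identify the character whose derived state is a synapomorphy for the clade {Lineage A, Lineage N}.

Char. 3

Character polarity is set by the outgroup: the derived state is whichever differs from the outgroup's state, so for Char. 3 the derived state is 'absent', and for the remaining characters it is 'present'.
Char. 1 (derived state 'present') is shared by Lineage A, Lineage M, and Lineage N — a synapomorphy uniting that clade.
Char. 2: derived state 'present' in Lineage C and Lineage S only — synapomorphy for {Lineage C, Lineage S}.
Only Lineage A and Lineage N show the derived state 'absent' for Char. 3, supporting them as a clade.
Char. 4: derived state 'present' in Lineage N only — an autapomorphy, so it tells us nothing about relationships among taxa.
Most parsimonious ingroup topology: (((Lineage A,Lineage N),Lineage M),(Lineage S,Lineage C)).
The clade {Lineage A, Lineage N} is supported by Char. 3: its derived state 'absent' occurs in exactly those taxa and in no other taxon (including the outgroup).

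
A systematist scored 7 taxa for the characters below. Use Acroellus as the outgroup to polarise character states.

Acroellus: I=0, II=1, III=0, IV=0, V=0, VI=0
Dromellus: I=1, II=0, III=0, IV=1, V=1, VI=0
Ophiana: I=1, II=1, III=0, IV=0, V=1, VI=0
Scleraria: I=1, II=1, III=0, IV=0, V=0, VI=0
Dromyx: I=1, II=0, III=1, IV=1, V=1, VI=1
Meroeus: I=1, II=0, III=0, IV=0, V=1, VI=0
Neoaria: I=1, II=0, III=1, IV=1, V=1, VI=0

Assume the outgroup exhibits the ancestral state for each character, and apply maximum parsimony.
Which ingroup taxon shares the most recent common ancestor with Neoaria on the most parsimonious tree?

Dromyx

Character polarity is set by the outgroup: the derived state is whichever differs from the outgroup's state, so for II the derived state is '0', and for the remaining characters it is '1'.
All ingroup taxa share the derived state '1' for I; it defines the ingroup but does not resolve relationships within it.
II (derived state '0') is shared by Dromellus, Dromyx, Meroeus, and Neoaria — a synapomorphy uniting that clade.
Only Dromyx and Neoaria show the derived state '1' for III, supporting them as a clade.
IV: derived state '1' in Dromellus, Dromyx, and Neoaria only — synapomorphy for {Dromellus, Dromyx, Neoaria}.
V (derived state '1') is shared by Dromellus, Dromyx, Meroeus, Neoaria, and Ophiana — a synapomorphy uniting that clade.
VI (derived state '1') is unique to Dromyx (autapomorphy; uninformative for grouping).
Most parsimonious ingroup topology: ((((Dromellus,(Dromyx,Neoaria)),Meroeus),Ophiana),Scleraria).
Neoaria and Dromyx form a cherry on this tree, so they are sister taxa.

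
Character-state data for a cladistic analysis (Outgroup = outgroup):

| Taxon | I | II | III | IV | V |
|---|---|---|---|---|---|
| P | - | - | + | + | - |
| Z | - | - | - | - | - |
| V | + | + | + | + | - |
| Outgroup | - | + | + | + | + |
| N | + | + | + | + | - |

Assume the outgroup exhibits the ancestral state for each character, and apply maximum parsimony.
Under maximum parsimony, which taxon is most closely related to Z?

Character polarity is set by the outgroup: the derived state is whichever differs from the outgroup's state, so for II, III, IV, V the derived state is '-', and for the remaining characters it is '+'.
Only N and V show the derived state '+' for I, supporting them as a clade.
II: derived state '-' in P and Z only — synapomorphy for {P, Z}.
III (derived state '-') is unique to Z (autapomorphy; uninformative for grouping).
IV: derived state '-' in Z only — an autapomorphy, so it tells us nothing about relationships among taxa.
All ingroup taxa share the derived state '-' for V; it defines the ingroup but does not resolve relationships within it.
Most parsimonious ingroup topology: ((N,V),(Z,P)).
Z and P form a cherry on this tree, so they are sister taxa.

P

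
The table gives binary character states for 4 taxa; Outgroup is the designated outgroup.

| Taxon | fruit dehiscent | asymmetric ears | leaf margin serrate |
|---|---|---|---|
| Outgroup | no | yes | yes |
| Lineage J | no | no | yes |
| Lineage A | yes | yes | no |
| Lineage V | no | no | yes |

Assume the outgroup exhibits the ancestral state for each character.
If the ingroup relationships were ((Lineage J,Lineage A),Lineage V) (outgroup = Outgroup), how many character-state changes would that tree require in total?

Map each character onto ((Lineage J,Lineage A),Lineage V) (rooted by Outgroup) and count the minimum state changes it requires (Fitch parsimony):
fruit dehiscent: 1; asymmetric ears: 2; leaf margin serrate: 1.
Total tree length = 4.

4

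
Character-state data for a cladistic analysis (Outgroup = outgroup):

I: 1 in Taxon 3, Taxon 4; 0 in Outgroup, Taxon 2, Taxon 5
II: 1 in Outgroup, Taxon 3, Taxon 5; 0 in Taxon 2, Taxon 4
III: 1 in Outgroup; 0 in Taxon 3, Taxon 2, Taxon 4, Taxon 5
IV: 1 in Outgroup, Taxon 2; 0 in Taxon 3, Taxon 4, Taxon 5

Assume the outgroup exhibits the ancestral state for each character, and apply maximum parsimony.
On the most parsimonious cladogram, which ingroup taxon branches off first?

Taxon 2

Character polarity is set by the outgroup: the derived state is whichever differs from the outgroup's state, so for II, III, IV the derived state is '0', and for the remaining characters it is '1'.
I: derived state '1' in Taxon 3 and Taxon 4 only — synapomorphy for {Taxon 3, Taxon 4}.
II groups Taxon 2 and Taxon 4, which is incompatible with the clades supported by the remaining characters; treating it as convergent (homoplasy) costs fewer steps than any alternative tree.
All ingroup taxa share the derived state '0' for III; it defines the ingroup but does not resolve relationships within it.
IV (derived state '0') is shared by Taxon 3, Taxon 4, and Taxon 5 — a synapomorphy uniting that clade.
Most parsimonious ingroup topology: (((Taxon 3,Taxon 4),Taxon 5),Taxon 2).
Taxon 2 is sister to the clade containing all other ingroup taxa, so it is the earliest-diverging (most basal) ingroup lineage.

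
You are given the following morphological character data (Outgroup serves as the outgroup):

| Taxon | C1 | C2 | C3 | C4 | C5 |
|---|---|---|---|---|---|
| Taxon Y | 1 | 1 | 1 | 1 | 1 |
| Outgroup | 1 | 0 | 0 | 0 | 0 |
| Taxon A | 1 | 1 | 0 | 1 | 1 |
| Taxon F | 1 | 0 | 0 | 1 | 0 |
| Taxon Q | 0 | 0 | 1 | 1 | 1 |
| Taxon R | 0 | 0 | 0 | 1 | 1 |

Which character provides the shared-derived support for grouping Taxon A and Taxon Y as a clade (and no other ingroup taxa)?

Character polarity is set by the outgroup: the derived state is whichever differs from the outgroup's state, so for C1 the derived state is '0', and for the remaining characters it is '1'.
C1 (derived state '0') is shared by Taxon Q and Taxon R — a synapomorphy uniting that clade.
Only Taxon A and Taxon Y show the derived state '1' for C2, supporting them as a clade.
C3 groups Taxon Q and Taxon Y, which is incompatible with the clades supported by the remaining characters; treating it as convergent (homoplasy) costs fewer steps than any alternative tree.
All ingroup taxa share the derived state '1' for C4; it defines the ingroup but does not resolve relationships within it.
C5: derived state '1' in Taxon A, Taxon Q, Taxon R, and Taxon Y only — synapomorphy for {Taxon A, Taxon Q, Taxon R, Taxon Y}.
Most parsimonious ingroup topology: (((Taxon Y,Taxon A),(Taxon R,Taxon Q)),Taxon F).
The clade {Taxon A, Taxon Y} is supported by C2: its derived state '1' occurs in exactly those taxa and in no other taxon (including the outgroup).

C2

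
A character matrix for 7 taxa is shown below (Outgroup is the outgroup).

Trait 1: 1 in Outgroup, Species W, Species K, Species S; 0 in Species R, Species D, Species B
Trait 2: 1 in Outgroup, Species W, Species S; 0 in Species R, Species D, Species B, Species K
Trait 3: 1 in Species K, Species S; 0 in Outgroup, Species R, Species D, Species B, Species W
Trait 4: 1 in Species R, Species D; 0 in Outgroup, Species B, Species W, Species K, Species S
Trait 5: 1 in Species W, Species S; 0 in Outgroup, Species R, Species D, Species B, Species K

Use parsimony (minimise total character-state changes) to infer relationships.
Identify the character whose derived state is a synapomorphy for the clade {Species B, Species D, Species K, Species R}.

Character polarity is set by the outgroup: the derived state is whichever differs from the outgroup's state, so for Trait 1, Trait 2 the derived state is '0', and for the remaining characters it is '1'.
Only Species B, Species D, and Species R show the derived state '0' for Trait 1, supporting them as a clade.
Trait 2: derived state '0' in Species B, Species D, Species K, and Species R only — synapomorphy for {Species B, Species D, Species K, Species R}.
Trait 3 (state '1') occurs in Species K and Species S but conflicts with the nesting implied by the other characters — most parsimoniously interpreted as homoplasy.
Trait 4 (derived state '1') is shared by Species D and Species R — a synapomorphy uniting that clade.
Trait 5 (derived state '1') is shared by Species S and Species W — a synapomorphy uniting that clade.
Most parsimonious ingroup topology: ((((Species R,Species D),Species B),Species K),(Species W,Species S)).
The clade {Species B, Species D, Species K, Species R} is supported by Trait 2: its derived state '0' occurs in exactly those taxa and in no other taxon (including the outgroup).

Trait 2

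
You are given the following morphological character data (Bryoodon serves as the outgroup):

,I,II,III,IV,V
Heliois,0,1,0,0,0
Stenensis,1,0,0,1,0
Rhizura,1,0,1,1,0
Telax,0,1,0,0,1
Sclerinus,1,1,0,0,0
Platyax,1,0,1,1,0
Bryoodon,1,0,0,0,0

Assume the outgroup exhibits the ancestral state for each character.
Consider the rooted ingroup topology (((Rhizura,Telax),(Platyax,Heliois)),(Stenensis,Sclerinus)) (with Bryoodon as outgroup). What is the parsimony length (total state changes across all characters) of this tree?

Map each character onto (((Rhizura,Telax),(Platyax,Heliois)),(Stenensis,Sclerinus)) (rooted by Bryoodon) and count the minimum state changes it requires (Fitch parsimony):
I: 2; II: 3; III: 2; IV: 3; V: 1.
Total tree length = 11.

11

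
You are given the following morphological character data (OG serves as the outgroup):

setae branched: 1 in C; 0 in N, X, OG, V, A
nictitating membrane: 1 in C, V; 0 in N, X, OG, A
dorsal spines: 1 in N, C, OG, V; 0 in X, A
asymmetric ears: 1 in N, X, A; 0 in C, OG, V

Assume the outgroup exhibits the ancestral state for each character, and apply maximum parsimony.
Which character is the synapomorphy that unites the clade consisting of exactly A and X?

Character polarity is set by the outgroup: the derived state is whichever differs from the outgroup's state, so for dorsal spines the derived state is '0', and for the remaining characters it is '1'.
setae branched (derived state '1') is unique to C (autapomorphy; uninformative for grouping).
Only C and V show the derived state '1' for nictitating membrane, supporting them as a clade.
dorsal spines: derived state '0' in A and X only — synapomorphy for {A, X}.
asymmetric ears (derived state '1') is shared by A, N, and X — a synapomorphy uniting that clade.
Most parsimonious ingroup topology: ((N,(X,A)),(V,C)).
The clade {A, X} is supported by dorsal spines: its derived state '0' occurs in exactly those taxa and in no other taxon (including the outgroup).

dorsal spines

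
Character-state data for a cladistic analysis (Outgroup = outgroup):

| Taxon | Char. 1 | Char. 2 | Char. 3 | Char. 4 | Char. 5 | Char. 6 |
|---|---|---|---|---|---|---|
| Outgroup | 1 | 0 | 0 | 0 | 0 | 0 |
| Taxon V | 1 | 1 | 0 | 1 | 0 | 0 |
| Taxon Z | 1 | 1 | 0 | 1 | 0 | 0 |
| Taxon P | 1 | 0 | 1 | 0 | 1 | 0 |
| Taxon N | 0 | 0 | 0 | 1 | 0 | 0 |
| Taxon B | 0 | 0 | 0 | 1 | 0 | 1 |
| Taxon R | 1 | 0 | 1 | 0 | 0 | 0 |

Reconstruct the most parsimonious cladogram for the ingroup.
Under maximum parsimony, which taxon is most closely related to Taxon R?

Taxon P

Character polarity is set by the outgroup: the derived state is whichever differs from the outgroup's state, so for Char. 1 the derived state is '0', and for the remaining characters it is '1'.
Only Taxon B and Taxon N show the derived state '0' for Char. 1, supporting them as a clade.
Char. 2 (derived state '1') is shared by Taxon V and Taxon Z — a synapomorphy uniting that clade.
Only Taxon P and Taxon R show the derived state '1' for Char. 3, supporting them as a clade.
Char. 4: derived state '1' in Taxon B, Taxon N, Taxon V, and Taxon Z only — synapomorphy for {Taxon B, Taxon N, Taxon V, Taxon Z}.
Char. 5 (derived state '1') is unique to Taxon P (autapomorphy; uninformative for grouping).
Char. 6: derived state '1' in Taxon B only — an autapomorphy, so it tells us nothing about relationships among taxa.
Most parsimonious ingroup topology: (((Taxon V,Taxon Z),(Taxon N,Taxon B)),(Taxon P,Taxon R)).
Taxon R and Taxon P form a cherry on this tree, so they are sister taxa.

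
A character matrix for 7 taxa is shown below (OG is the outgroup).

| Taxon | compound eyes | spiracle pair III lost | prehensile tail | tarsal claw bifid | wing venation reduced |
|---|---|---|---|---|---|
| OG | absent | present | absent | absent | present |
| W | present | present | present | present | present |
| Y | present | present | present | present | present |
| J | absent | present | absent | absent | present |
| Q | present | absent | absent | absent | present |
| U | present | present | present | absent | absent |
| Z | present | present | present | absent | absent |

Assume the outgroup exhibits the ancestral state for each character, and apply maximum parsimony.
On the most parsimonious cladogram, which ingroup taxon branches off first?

Character polarity is set by the outgroup: the derived state is whichever differs from the outgroup's state, so for spiracle pair III lost, wing venation reduced the derived state is 'absent', and for the remaining characters it is 'present'.
compound eyes: derived state 'present' in Q, U, W, Y, and Z only — synapomorphy for {Q, U, W, Y, Z}.
spiracle pair III lost (derived state 'absent') is unique to Q (autapomorphy; uninformative for grouping).
Only U, W, Y, and Z show the derived state 'present' for prehensile tail, supporting them as a clade.
tarsal claw bifid: derived state 'present' in W and Y only — synapomorphy for {W, Y}.
wing venation reduced (derived state 'absent') is shared by U and Z — a synapomorphy uniting that clade.
Most parsimonious ingroup topology: ((((W,Y),(U,Z)),Q),J).
J is sister to the clade containing all other ingroup taxa, so it is the earliest-diverging (most basal) ingroup lineage.

J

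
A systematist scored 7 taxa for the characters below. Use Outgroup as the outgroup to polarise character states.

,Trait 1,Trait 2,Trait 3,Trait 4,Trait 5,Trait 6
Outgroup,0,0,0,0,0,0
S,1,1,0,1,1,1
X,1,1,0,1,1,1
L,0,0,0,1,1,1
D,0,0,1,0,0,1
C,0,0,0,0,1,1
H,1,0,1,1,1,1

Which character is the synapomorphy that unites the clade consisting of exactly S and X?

Trait 2

The outgroup has state '0' for every character, so '1' is the derived state throughout.
Trait 1: derived state '1' in H, S, and X only — synapomorphy for {H, S, X}.
Only S and X show the derived state '1' for Trait 2, supporting them as a clade.
Trait 3 (state '1') occurs in D and H but conflicts with the nesting implied by the other characters — most parsimoniously interpreted as homoplasy.
Trait 4: derived state '1' in H, L, S, and X only — synapomorphy for {H, L, S, X}.
Trait 5 (derived state '1') is shared by C, H, L, S, and X — a synapomorphy uniting that clade.
All ingroup taxa share the derived state '1' for Trait 6; it defines the ingroup but does not resolve relationships within it.
Most parsimonious ingroup topology: (((((S,X),H),L),C),D).
The clade {S, X} is supported by Trait 2: its derived state '1' occurs in exactly those taxa and in no other taxon (including the outgroup).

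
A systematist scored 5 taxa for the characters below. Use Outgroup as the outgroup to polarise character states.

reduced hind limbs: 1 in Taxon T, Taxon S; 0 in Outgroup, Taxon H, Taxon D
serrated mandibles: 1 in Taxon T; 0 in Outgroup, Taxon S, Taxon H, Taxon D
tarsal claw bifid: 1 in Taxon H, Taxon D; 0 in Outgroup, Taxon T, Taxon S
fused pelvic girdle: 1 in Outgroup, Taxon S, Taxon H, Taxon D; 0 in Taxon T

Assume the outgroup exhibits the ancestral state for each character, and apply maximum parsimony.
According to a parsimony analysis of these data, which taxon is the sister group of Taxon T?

Character polarity is set by the outgroup: the derived state is whichever differs from the outgroup's state, so for fused pelvic girdle the derived state is '0', and for the remaining characters it is '1'.
reduced hind limbs (derived state '1') is shared by Taxon S and Taxon T — a synapomorphy uniting that clade.
serrated mandibles: derived state '1' in Taxon T only — an autapomorphy, so it tells us nothing about relationships among taxa.
tarsal claw bifid: derived state '1' in Taxon D and Taxon H only — synapomorphy for {Taxon D, Taxon H}.
fused pelvic girdle: derived state '0' in Taxon T only — an autapomorphy, so it tells us nothing about relationships among taxa.
Most parsimonious ingroup topology: ((Taxon T,Taxon S),(Taxon H,Taxon D)).
Taxon T and Taxon S form a cherry on this tree, so they are sister taxa.

Taxon S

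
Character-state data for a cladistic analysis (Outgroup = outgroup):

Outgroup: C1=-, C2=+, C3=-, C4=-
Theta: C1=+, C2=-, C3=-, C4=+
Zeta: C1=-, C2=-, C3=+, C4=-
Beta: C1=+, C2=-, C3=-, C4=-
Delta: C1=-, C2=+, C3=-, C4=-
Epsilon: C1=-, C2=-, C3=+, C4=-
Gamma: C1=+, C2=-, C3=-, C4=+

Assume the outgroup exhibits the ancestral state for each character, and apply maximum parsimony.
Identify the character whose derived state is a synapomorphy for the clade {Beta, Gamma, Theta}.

Character polarity is set by the outgroup: the derived state is whichever differs from the outgroup's state, so for C2 the derived state is '-', and for the remaining characters it is '+'.
C1: derived state '+' in Beta, Gamma, and Theta only — synapomorphy for {Beta, Gamma, Theta}.
Only Beta, Epsilon, Gamma, Theta, and Zeta show the derived state '-' for C2, supporting them as a clade.
C3: derived state '+' in Epsilon and Zeta only — synapomorphy for {Epsilon, Zeta}.
C4: derived state '+' in Gamma and Theta only — synapomorphy for {Gamma, Theta}.
Most parsimonious ingroup topology: ((((Theta,Gamma),Beta),(Zeta,Epsilon)),Delta).
The clade {Beta, Gamma, Theta} is supported by C1: its derived state '+' occurs in exactly those taxa and in no other taxon (including the outgroup).

C1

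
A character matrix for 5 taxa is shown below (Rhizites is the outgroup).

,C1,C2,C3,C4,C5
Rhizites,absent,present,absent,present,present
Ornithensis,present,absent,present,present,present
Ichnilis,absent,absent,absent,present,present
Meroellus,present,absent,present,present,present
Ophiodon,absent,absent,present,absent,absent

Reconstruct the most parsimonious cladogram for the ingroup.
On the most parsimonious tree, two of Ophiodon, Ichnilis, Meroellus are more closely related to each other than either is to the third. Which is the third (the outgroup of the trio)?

Character polarity is set by the outgroup: the derived state is whichever differs from the outgroup's state, so for C2, C4, C5 the derived state is 'absent', and for the remaining characters it is 'present'.
C1 (derived state 'present') is shared by Meroellus and Ornithensis — a synapomorphy uniting that clade.
C2 (derived state 'absent') is shared by all ingroup taxa — unites the whole ingroup.
Only Meroellus, Ophiodon, and Ornithensis show the derived state 'present' for C3, supporting them as a clade.
C4: derived state 'absent' in Ophiodon only — an autapomorphy, so it tells us nothing about relationships among taxa.
C5: derived state 'absent' in Ophiodon only — an autapomorphy, so it tells us nothing about relationships among taxa.
Most parsimonious ingroup topology: (((Ornithensis,Meroellus),Ophiodon),Ichnilis).
Meroellus and Ophiodon share a more recent common ancestor with each other than either does with Ichnilis, so Ichnilis is the least closely related of the three.

Ichnilis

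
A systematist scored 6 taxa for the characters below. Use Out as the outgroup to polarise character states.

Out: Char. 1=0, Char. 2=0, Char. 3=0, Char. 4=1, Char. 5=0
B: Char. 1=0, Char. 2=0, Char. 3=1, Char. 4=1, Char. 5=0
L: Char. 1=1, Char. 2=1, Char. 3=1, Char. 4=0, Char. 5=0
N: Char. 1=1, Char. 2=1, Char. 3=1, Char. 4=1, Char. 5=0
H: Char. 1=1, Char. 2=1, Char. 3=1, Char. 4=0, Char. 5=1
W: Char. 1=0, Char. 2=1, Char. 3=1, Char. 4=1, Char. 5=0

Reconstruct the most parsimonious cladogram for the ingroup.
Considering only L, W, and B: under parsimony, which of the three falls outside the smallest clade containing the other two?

B

Character polarity is set by the outgroup: the derived state is whichever differs from the outgroup's state, so for Char. 4 the derived state is '0', and for the remaining characters it is '1'.
Char. 1 (derived state '1') is shared by H, L, and N — a synapomorphy uniting that clade.
Only H, L, N, and W show the derived state '1' for Char. 2, supporting them as a clade.
All ingroup taxa share the derived state '1' for Char. 3; it defines the ingroup but does not resolve relationships within it.
Only H and L show the derived state '0' for Char. 4, supporting them as a clade.
Char. 5: derived state '1' in H only — an autapomorphy, so it tells us nothing about relationships among taxa.
Most parsimonious ingroup topology: (B,(((L,H),N),W)).
L and W share a more recent common ancestor with each other than either does with B, so B is the least closely related of the three.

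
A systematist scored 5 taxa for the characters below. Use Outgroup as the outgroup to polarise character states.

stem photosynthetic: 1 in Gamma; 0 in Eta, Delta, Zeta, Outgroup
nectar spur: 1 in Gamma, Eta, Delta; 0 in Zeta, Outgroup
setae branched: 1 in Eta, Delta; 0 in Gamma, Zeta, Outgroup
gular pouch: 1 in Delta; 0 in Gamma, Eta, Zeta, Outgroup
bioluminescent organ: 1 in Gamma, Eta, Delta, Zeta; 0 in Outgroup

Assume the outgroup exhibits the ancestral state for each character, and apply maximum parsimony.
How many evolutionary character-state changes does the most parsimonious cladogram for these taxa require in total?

5

The outgroup has state '0' for every character, so '1' is the derived state throughout.
stem photosynthetic (derived state '1') is unique to Gamma (autapomorphy; uninformative for grouping).
nectar spur: derived state '1' in Delta, Eta, and Gamma only — synapomorphy for {Delta, Eta, Gamma}.
Only Delta and Eta show the derived state '1' for setae branched, supporting them as a clade.
gular pouch: derived state '1' in Delta only — an autapomorphy, so it tells us nothing about relationships among taxa.
bioluminescent organ (derived state '1') is shared by all ingroup taxa — unites the whole ingroup.
Most parsimonious ingroup topology: (((Eta,Delta),Gamma),Zeta).
Changes per character on this tree: stem photosynthetic: 1; nectar spur: 1; setae branched: 1; gular pouch: 1; bioluminescent organ: 1.
Total = 5.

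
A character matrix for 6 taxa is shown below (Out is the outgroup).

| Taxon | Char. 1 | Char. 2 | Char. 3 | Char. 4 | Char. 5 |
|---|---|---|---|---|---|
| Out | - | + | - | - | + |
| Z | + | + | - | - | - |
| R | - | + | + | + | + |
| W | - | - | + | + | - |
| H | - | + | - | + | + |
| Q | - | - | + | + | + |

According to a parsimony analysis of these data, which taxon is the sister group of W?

Character polarity is set by the outgroup: the derived state is whichever differs from the outgroup's state, so for Char. 2, Char. 5 the derived state is '-', and for the remaining characters it is '+'.
Char. 1: derived state '+' in Z only — an autapomorphy, so it tells us nothing about relationships among taxa.
Only Q and W show the derived state '-' for Char. 2, supporting them as a clade.
Only Q, R, and W show the derived state '+' for Char. 3, supporting them as a clade.
Char. 4: derived state '+' in H, Q, R, and W only — synapomorphy for {H, Q, R, W}.
Char. 5 groups W and Z, which is incompatible with the clades supported by the remaining characters; treating it as convergent (homoplasy) costs fewer steps than any alternative tree.
Most parsimonious ingroup topology: (Z,((R,(W,Q)),H)).
W and Q form a cherry on this tree, so they are sister taxa.

Q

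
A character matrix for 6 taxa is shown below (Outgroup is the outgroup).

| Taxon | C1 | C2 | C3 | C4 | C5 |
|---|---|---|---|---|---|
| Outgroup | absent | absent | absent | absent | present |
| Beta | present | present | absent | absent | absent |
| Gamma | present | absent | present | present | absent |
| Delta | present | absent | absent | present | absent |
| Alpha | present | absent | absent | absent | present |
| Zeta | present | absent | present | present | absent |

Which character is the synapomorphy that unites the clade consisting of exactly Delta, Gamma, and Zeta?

Character polarity is set by the outgroup: the derived state is whichever differs from the outgroup's state, so for C5 the derived state is 'absent', and for the remaining characters it is 'present'.
C1 (derived state 'present') is shared by all ingroup taxa — unites the whole ingroup.
C2 (derived state 'present') is unique to Beta (autapomorphy; uninformative for grouping).
C3: derived state 'present' in Gamma and Zeta only — synapomorphy for {Gamma, Zeta}.
C4 (derived state 'present') is shared by Delta, Gamma, and Zeta — a synapomorphy uniting that clade.
Only Beta, Delta, Gamma, and Zeta show the derived state 'absent' for C5, supporting them as a clade.
Most parsimonious ingroup topology: ((Beta,((Gamma,Zeta),Delta)),Alpha).
The clade {Delta, Gamma, Zeta} is supported by C4: its derived state 'present' occurs in exactly those taxa and in no other taxon (including the outgroup).

C4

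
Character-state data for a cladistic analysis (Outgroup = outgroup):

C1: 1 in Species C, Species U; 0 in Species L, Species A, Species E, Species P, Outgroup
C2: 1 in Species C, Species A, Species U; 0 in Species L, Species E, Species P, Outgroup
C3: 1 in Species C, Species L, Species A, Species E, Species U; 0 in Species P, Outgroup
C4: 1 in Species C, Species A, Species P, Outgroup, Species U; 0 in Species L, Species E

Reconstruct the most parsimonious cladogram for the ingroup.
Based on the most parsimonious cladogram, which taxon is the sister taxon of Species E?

Character polarity is set by the outgroup: the derived state is whichever differs from the outgroup's state, so for C4 the derived state is '0', and for the remaining characters it is '1'.
C1 (derived state '1') is shared by Species C and Species U — a synapomorphy uniting that clade.
C2 (derived state '1') is shared by Species A, Species C, and Species U — a synapomorphy uniting that clade.
C3: derived state '1' in Species A, Species C, Species E, Species L, and Species U only — synapomorphy for {Species A, Species C, Species E, Species L, Species U}.
C4 (derived state '0') is shared by Species E and Species L — a synapomorphy uniting that clade.
Most parsimonious ingroup topology: (((Species A,(Species C,Species U)),(Species E,Species L)),Species P).
Species E and Species L form a cherry on this tree, so they are sister taxa.

Species L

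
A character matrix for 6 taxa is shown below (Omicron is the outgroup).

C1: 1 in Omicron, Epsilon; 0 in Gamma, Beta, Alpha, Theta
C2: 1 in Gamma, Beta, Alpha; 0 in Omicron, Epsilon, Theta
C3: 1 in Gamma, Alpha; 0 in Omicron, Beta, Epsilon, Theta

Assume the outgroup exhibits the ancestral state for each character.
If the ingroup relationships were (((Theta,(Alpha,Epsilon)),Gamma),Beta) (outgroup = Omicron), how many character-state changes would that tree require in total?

7

Map each character onto (((Theta,(Alpha,Epsilon)),Gamma),Beta) (rooted by Omicron) and count the minimum state changes it requires (Fitch parsimony):
C1: 2; C2: 3; C3: 2.
Total tree length = 7.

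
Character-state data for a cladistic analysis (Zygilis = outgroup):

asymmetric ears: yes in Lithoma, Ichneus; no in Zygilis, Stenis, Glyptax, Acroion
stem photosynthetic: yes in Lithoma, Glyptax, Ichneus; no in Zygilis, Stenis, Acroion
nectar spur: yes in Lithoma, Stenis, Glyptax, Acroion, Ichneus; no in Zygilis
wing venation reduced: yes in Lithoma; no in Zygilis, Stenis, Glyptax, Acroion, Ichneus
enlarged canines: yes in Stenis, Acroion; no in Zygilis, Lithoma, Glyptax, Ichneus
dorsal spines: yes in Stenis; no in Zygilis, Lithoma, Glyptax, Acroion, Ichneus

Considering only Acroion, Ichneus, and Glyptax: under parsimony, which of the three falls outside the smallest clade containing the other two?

The outgroup has state 'no' for every character, so 'yes' is the derived state throughout.
asymmetric ears (derived state 'yes') is shared by Ichneus and Lithoma — a synapomorphy uniting that clade.
stem photosynthetic: derived state 'yes' in Glyptax, Ichneus, and Lithoma only — synapomorphy for {Glyptax, Ichneus, Lithoma}.
All ingroup taxa share the derived state 'yes' for nectar spur; it defines the ingroup but does not resolve relationships within it.
wing venation reduced: derived state 'yes' in Lithoma only — an autapomorphy, so it tells us nothing about relationships among taxa.
enlarged canines (derived state 'yes') is shared by Acroion and Stenis — a synapomorphy uniting that clade.
dorsal spines: derived state 'yes' in Stenis only — an autapomorphy, so it tells us nothing about relationships among taxa.
Most parsimonious ingroup topology: (((Lithoma,Ichneus),Glyptax),(Stenis,Acroion)).
Glyptax and Ichneus share a more recent common ancestor with each other than either does with Acroion, so Acroion is the least closely related of the three.

Acroion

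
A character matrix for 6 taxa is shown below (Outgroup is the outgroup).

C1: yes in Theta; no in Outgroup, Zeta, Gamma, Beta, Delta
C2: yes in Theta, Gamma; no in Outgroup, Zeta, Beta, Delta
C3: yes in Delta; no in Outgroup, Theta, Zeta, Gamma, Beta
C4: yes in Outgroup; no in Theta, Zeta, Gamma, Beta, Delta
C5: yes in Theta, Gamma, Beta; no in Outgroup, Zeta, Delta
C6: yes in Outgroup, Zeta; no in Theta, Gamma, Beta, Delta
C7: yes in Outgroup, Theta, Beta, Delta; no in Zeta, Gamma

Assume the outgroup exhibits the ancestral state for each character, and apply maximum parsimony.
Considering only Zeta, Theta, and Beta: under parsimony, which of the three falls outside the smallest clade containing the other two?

Character polarity is set by the outgroup: the derived state is whichever differs from the outgroup's state, so for C4, C6, C7 the derived state is 'no', and for the remaining characters it is 'yes'.
C1: derived state 'yes' in Theta only — an autapomorphy, so it tells us nothing about relationships among taxa.
Only Gamma and Theta show the derived state 'yes' for C2, supporting them as a clade.
C3: derived state 'yes' in Delta only — an autapomorphy, so it tells us nothing about relationships among taxa.
All ingroup taxa share the derived state 'no' for C4; it defines the ingroup but does not resolve relationships within it.
Only Beta, Gamma, and Theta show the derived state 'yes' for C5, supporting them as a clade.
Only Beta, Delta, Gamma, and Theta show the derived state 'no' for C6, supporting them as a clade.
C7 (state 'no') occurs in Gamma and Zeta but conflicts with the nesting implied by the other characters — most parsimoniously interpreted as homoplasy.
Most parsimonious ingroup topology: ((((Theta,Gamma),Beta),Delta),Zeta).
Beta and Theta share a more recent common ancestor with each other than either does with Zeta, so Zeta is the least closely related of the three.

Zeta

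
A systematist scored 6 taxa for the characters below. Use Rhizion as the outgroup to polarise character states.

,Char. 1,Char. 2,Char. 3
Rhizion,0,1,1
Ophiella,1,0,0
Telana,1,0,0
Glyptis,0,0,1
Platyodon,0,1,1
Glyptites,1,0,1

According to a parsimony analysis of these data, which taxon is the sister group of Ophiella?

Character polarity is set by the outgroup: the derived state is whichever differs from the outgroup's state, so for Char. 2, Char. 3 the derived state is '0', and for the remaining characters it is '1'.
Char. 1 (derived state '1') is shared by Glyptites, Ophiella, and Telana — a synapomorphy uniting that clade.
Char. 2: derived state '0' in Glyptis, Glyptites, Ophiella, and Telana only — synapomorphy for {Glyptis, Glyptites, Ophiella, Telana}.
Char. 3 (derived state '0') is shared by Ophiella and Telana — a synapomorphy uniting that clade.
Most parsimonious ingroup topology: ((((Ophiella,Telana),Glyptites),Glyptis),Platyodon).
Ophiella and Telana form a cherry on this tree, so they are sister taxa.

Telana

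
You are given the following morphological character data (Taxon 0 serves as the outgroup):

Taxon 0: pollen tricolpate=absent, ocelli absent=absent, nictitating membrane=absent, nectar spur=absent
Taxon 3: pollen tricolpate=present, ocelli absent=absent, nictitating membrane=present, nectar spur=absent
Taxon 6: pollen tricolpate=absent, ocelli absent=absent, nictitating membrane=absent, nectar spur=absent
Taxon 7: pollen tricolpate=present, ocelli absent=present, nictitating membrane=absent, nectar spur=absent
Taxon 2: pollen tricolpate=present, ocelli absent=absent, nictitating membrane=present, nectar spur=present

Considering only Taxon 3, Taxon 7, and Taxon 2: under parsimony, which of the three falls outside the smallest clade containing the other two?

Taxon 7

The outgroup has state 'absent' for every character, so 'present' is the derived state throughout.
pollen tricolpate (derived state 'present') is shared by Taxon 2, Taxon 3, and Taxon 7 — a synapomorphy uniting that clade.
ocelli absent (derived state 'present') is unique to Taxon 7 (autapomorphy; uninformative for grouping).
nictitating membrane: derived state 'present' in Taxon 2 and Taxon 3 only — synapomorphy for {Taxon 2, Taxon 3}.
nectar spur: derived state 'present' in Taxon 2 only — an autapomorphy, so it tells us nothing about relationships among taxa.
Most parsimonious ingroup topology: (((Taxon 3,Taxon 2),Taxon 7),Taxon 6).
Taxon 2 and Taxon 3 share a more recent common ancestor with each other than either does with Taxon 7, so Taxon 7 is the least closely related of the three.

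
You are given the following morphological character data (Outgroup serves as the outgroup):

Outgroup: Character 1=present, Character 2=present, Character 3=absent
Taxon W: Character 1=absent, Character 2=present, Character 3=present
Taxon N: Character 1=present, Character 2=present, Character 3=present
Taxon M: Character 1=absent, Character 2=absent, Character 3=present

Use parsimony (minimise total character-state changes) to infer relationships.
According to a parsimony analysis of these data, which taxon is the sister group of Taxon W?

Character polarity is set by the outgroup: the derived state is whichever differs from the outgroup's state, so for Character 1, Character 2 the derived state is 'absent', and for the remaining characters it is 'present'.
Character 1: derived state 'absent' in Taxon M and Taxon W only — synapomorphy for {Taxon M, Taxon W}.
Character 2 (derived state 'absent') is unique to Taxon M (autapomorphy; uninformative for grouping).
Character 3 (derived state 'present') is shared by all ingroup taxa — unites the whole ingroup.
Most parsimonious ingroup topology: ((Taxon W,Taxon M),Taxon N).
Taxon W and Taxon M form a cherry on this tree, so they are sister taxa.

Taxon M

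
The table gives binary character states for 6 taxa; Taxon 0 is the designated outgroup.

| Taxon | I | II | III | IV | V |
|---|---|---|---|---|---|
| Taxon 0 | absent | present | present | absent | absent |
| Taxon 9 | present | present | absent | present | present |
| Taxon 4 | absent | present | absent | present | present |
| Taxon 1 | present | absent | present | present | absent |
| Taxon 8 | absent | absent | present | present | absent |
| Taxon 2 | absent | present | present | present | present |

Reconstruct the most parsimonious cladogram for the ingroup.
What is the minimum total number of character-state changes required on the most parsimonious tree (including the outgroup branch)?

Character polarity is set by the outgroup: the derived state is whichever differs from the outgroup's state, so for II, III the derived state is 'absent', and for the remaining characters it is 'present'.
I groups Taxon 1 and Taxon 9, which is incompatible with the clades supported by the remaining characters; treating it as convergent (homoplasy) costs fewer steps than any alternative tree.
II: derived state 'absent' in Taxon 1 and Taxon 8 only — synapomorphy for {Taxon 1, Taxon 8}.
Only Taxon 4 and Taxon 9 show the derived state 'absent' for III, supporting them as a clade.
IV (derived state 'present') is shared by all ingroup taxa — unites the whole ingroup.
V (derived state 'present') is shared by Taxon 2, Taxon 4, and Taxon 9 — a synapomorphy uniting that clade.
Most parsimonious ingroup topology: (((Taxon 9,Taxon 4),Taxon 2),(Taxon 1,Taxon 8)).
Changes per character on this tree: I: 2; II: 1; III: 1; IV: 1; V: 1.
Total = 6.

6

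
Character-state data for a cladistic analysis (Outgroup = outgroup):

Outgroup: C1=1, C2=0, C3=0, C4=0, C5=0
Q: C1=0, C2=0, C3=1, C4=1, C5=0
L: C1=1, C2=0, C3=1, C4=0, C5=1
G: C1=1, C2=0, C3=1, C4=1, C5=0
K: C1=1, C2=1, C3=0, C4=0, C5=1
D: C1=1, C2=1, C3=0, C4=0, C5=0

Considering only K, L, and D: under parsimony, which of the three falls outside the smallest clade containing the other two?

Character polarity is set by the outgroup: the derived state is whichever differs from the outgroup's state, so for C1 the derived state is '0', and for the remaining characters it is '1'.
C1 (derived state '0') is unique to Q (autapomorphy; uninformative for grouping).
C2 (derived state '1') is shared by D and K — a synapomorphy uniting that clade.
Only G, L, and Q show the derived state '1' for C3, supporting them as a clade.
C4: derived state '1' in G and Q only — synapomorphy for {G, Q}.
C5 groups K and L, which is incompatible with the clades supported by the remaining characters; treating it as convergent (homoplasy) costs fewer steps than any alternative tree.
Most parsimonious ingroup topology: (((Q,G),L),(K,D)).
K and D share a more recent common ancestor with each other than either does with L, so L is the least closely related of the three.

L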